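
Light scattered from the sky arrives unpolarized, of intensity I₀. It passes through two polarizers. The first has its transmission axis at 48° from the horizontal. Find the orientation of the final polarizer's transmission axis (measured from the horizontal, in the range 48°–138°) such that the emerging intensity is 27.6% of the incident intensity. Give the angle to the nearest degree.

θ ≈ 90°

Unpolarized light through the first polarizer → I₁ = ½ I₀, now polarized at 48°.
Need I₂/I₀ = 0.276, so cos²(θ − 48°) = 0.276 / 0.5 = 0.552.
θ − 48° = arccos(√0.552) = 42.0°, giving θ ≈ 48 + 42.0 = 90.0°.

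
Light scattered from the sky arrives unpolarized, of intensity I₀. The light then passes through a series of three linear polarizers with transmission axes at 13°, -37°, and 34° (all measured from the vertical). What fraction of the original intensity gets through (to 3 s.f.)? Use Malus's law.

≈ 0.0219 I₀

Unpolarized light through the first polarizer → I₁ = ½ I₀, now polarized at 13°.
I₂ = I₁ cos²(-37° − 13°) = 0.5 I₀ · cos²(50°) = 0.2066 I₀.
I₃ = I₂ cos²(34° + 37°) = 0.2066 I₀ · cos²(71°) = 0.0219 I₀.
Transmitted fraction = 0.0219.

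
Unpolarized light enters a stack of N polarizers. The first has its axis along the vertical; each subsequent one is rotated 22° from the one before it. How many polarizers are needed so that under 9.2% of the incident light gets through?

First polarizer halves the unpolarized light: factor 1/2.
Each further stage multiplies by cos²(22°) = 0.8597.
After N polarizers: T = 0.5·0.8597^(N−1). Require T < 0.092 ⇒ N−1 > ln(0.092/0.5)/ln(0.8597) = 11.20, so N−1 ≥ 12 and N = 13.
Check: N=13 gives T = 0.08146 < 0.092; N=12 gives T = 0.09476.

N = 13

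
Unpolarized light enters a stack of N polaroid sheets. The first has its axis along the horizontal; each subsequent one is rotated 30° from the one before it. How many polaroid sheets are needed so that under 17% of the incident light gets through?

First polarizer halves the unpolarized light: factor 1/2.
Each further stage multiplies by cos²(30°) = 0.75.
After N polarizers: T = 0.5·0.75^(N−1). Require T < 0.17 ⇒ N−1 > ln(0.17/0.5)/ln(0.75) = 3.75, so N−1 ≥ 4 and N = 5.
Check: N=5 gives T = 0.1582 < 0.17; N=4 gives T = 0.2109.

N = 5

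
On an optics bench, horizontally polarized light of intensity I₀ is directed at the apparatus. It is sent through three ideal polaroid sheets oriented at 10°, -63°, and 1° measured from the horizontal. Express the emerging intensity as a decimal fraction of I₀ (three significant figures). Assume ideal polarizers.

By Malus's law, I₁ = I₀ cos²(10° − 0°) = I₀ cos²(10°) = 0.9698 I₀.
I₂ = I₁ cos²(-63° − 10°) = 0.9698 I₀ · cos²(73°) = 0.0829 I₀.
I₃ = I₂ cos²(1° + 63°) = 0.0829 I₀ · cos²(64°) = 0.01593 I₀.
Transmitted fraction = 0.01593.

≈ 0.0159 I₀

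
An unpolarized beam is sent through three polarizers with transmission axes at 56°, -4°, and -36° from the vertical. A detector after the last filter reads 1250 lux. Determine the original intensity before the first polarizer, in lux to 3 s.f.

Unpolarized light through the first polarizer → I₁ = ½ I₀, now polarized at 56°.
I₂ = I₁ cos²(-4° − 56°) = 0.5 I₀ · cos²(60°) = 0.125 I₀.
I₃ = I₂ cos²(-36° + 4°) = 0.125 I₀ · cos²(32°) = 0.0899 I₀.
So 1250 lux = 0.0899 I₀, giving I₀ = 1250/0.0899 = 1.39e+04 lux.

I₀ ≈ 1.39e4 lux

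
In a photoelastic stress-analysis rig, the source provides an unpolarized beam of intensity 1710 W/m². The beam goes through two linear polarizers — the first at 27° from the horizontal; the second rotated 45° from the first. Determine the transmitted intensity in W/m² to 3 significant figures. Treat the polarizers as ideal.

I ≈ 428 W/m²

Unpolarized light through the first polarizer → I₁ = 1710 W/m²/2 = 855 W/m², polarized at 27°.
I₂ = I₁ · cos²(45°) = 855 · 0.5 = 427.5 W/m².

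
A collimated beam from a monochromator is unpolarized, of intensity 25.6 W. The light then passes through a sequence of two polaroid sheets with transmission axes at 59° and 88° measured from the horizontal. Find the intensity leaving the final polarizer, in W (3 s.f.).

Unpolarized light through the first polarizer → I₁ = 25.6 W/2 = 12.8 W, polarized at 59°.
I₂ = I₁ · cos²(29°) = 12.8 · 0.765 = 9.791 W.

I ≈ 9.79 W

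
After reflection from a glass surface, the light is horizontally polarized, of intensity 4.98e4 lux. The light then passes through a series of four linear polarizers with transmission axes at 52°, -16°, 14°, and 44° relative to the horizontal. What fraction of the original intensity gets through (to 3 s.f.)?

I/I₀ ≈ 0.0299

I₁ = 4.98e4 lux · cos²(52°) = 1.888e+04 lux.
I₂ = I₁ · cos²(68°) = 1.888e+04 · 0.1403 = 2649 lux.
I₃ = I₂ · cos²(30°) = 2649 · 0.75 = 1987 lux.
I₄ = I₃ · cos²(30°) = 1987 · 0.75 = 1490 lux.
Transmitted fraction = 0.02992.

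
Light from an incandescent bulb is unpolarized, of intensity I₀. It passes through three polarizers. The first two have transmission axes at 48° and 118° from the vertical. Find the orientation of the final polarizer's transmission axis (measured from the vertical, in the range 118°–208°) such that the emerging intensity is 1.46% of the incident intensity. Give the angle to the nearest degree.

Unpolarized light through the first polarizer → I₁ = ½ I₀, now polarized at 48°.
I₂ = I₁ cos²(118° − 48°) = 0.5 I₀ · cos²(70°) = 0.05849 I₀.
Need I₃/I₀ = 0.0146, so cos²(θ − 118°) = 0.0146 / 0.05849 = 0.2496.
θ − 118° = arccos(√0.2496) = 60.0°, giving θ ≈ 118 + 60.0 = 178.0°.

θ ≈ 178°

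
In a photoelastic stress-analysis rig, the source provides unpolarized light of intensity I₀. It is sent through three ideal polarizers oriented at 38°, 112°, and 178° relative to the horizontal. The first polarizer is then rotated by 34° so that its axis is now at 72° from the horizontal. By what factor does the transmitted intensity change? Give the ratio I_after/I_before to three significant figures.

I_new/I_old ≈ 7.72

Before rotation:
Unpolarized light through the first polarizer → I₁ = ½ I₀, now polarized at 38°.
I₂ = I₁ cos²(112° − 38°) = 0.5 I₀ · cos²(74°) = 0.03799 I₀.
I₃ = I₂ cos²(178° − 112°) = 0.03799 I₀ · cos²(66°) = 0.006285 I₀.
After rotation:
Unpolarized light through the first polarizer → I₁ = ½ I₀, now polarized at 72°.
I₂ = I₁ cos²(112° − 72°) = 0.5 I₀ · cos²(40°) = 0.2934 I₀.
I₃ = I₂ cos²(178° − 112°) = 0.2934 I₀ · cos²(66°) = 0.04854 I₀.
Ratio = 0.04854 / 0.006285 = 7.724.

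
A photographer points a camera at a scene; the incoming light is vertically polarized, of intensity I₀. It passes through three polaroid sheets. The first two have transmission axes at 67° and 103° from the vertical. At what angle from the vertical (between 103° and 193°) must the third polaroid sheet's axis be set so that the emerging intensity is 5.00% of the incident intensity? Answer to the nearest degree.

By Malus's law, I₁ = I₀ cos²(67° − 0°) = I₀ cos²(67°) = 0.1527 I₀.
I₂ = I₁ cos²(103° − 67°) = 0.1527 I₀ · cos²(36°) = 0.09992 I₀.
Need I₃/I₀ = 0.05, so cos²(θ − 103°) = 0.05 / 0.09992 = 0.5004.
θ − 103° = arccos(√0.5004) = 45.0°, giving θ ≈ 103 + 45.0 = 148.0°.

θ ≈ 148°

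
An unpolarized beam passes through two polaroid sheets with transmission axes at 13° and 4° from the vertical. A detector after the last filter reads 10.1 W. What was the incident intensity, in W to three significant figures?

I₀ ≈ 20.7 W

Unpolarized light through the first polarizer → I₁ = ½ I₀, now polarized at 13°.
I₂ = I₁ cos²(4° − 13°) = 0.5 I₀ · cos²(9°) = 0.4878 I₀.
So 10.1 W = 0.4878 I₀, giving I₀ = 10.1/0.4878 = 20.71 W.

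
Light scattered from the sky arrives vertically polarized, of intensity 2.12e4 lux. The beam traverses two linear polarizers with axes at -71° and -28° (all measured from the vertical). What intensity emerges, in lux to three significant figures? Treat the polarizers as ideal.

I₁ = 2.12e4 lux · cos²(71°) = 2247 lux.
I₂ = I₁ · cos²(43°) = 2247 · 0.5349 = 1202 lux.

I ≈ 1200 lux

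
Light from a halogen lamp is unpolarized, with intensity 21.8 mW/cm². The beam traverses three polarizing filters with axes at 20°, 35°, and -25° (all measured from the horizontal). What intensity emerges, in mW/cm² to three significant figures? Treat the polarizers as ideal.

Unpolarized light through the first polarizer → I₁ = 21.8 mW/cm²/2 = 10.9 mW/cm², polarized at 20°.
I₂ = I₁ · cos²(15°) = 10.9 · 0.933 = 10.17 mW/cm².
I₃ = I₂ · cos²(60°) = 10.17 · 0.25 = 2.542 mW/cm².

I ≈ 2.54 mW/cm²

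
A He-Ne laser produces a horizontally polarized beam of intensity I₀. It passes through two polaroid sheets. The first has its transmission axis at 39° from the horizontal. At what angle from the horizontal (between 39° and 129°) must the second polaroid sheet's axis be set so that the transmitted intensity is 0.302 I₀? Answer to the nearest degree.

θ ≈ 84°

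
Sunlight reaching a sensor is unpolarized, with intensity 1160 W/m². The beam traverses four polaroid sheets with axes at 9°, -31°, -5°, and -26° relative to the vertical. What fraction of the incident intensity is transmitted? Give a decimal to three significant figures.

I/I₀ ≈ 0.207

Unpolarized light through the first polarizer → I₁ = 1160 W/m²/2 = 580 W/m², polarized at 9°.
I₂ = I₁ · cos²(40°) = 580 · 0.5868 = 340.4 W/m².
I₃ = I₂ · cos²(26°) = 340.4 · 0.8078 = 275 W/m².
I₄ = I₃ · cos²(21°) = 275 · 0.8716 = 239.6 W/m².
Transmitted fraction = 0.2066.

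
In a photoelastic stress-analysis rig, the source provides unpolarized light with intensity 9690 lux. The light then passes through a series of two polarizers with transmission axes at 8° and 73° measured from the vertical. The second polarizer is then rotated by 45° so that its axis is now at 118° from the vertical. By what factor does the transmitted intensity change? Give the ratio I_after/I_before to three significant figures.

Before rotation:
Unpolarized light through the first polarizer → I₁ = ½ I₀, now polarized at 8°.
I₂ = I₁ cos²(73° − 8°) = 0.5 I₀ · cos²(65°) = 0.0893 I₀.
After rotation:
Unpolarized light through the first polarizer → I₁ = ½ I₀, now polarized at 8°.
Angle between axes 1 and 2: 70°. I₂ = 0.5 I₀ · cos²(70°) = 0.05849 I₀.
Ratio = 0.05849 / 0.0893 = 0.6549.

I_new/I_old ≈ 0.655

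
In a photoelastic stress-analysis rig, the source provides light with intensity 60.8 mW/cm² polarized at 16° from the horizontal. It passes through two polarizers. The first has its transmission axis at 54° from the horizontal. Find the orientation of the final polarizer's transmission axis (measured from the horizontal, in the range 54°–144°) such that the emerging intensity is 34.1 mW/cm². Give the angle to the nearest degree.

θ ≈ 72°

By Malus's law, I₁ = I₀ cos²(54° − 16°) = I₀ cos²(38°) = 0.621 I₀.
Target fraction: 34.1 / 60.8 mW/cm² = 0.5609 of I₀.
Need I₂/I₀ = 0.5609, so cos²(θ − 54°) = 0.5609 / 0.621 = 0.9032.
θ − 54° = arccos(√0.9032) = 18.1°, giving θ ≈ 54 + 18.1 = 72.1°.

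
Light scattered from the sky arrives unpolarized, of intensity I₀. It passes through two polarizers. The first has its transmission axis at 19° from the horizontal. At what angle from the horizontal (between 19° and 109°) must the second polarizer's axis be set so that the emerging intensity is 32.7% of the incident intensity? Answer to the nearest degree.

Unpolarized light through the first polarizer → I₁ = ½ I₀, now polarized at 19°.
Need I₂/I₀ = 0.327, so cos²(θ − 19°) = 0.327 / 0.5 = 0.654.
θ − 19° = arccos(√0.654) = 36.0°, giving θ ≈ 19 + 36.0 = 55.0°.

θ ≈ 55°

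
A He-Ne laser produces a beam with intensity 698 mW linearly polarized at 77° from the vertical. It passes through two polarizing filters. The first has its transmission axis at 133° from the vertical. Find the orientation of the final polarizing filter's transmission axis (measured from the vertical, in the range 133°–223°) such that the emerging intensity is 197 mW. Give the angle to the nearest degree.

I₁ = I₀ cos²(133° − 77°) = I₀ cos²(56°) = 0.3127 I₀.
Target fraction: 197 / 698 mW = 0.2822 of I₀.
Need I₂/I₀ = 0.2822, so cos²(θ − 133°) = 0.2822 / 0.3127 = 0.9026.
θ − 133° = arccos(√0.9026) = 18.2°, giving θ ≈ 133 + 18.2 = 151.2°.

θ ≈ 151°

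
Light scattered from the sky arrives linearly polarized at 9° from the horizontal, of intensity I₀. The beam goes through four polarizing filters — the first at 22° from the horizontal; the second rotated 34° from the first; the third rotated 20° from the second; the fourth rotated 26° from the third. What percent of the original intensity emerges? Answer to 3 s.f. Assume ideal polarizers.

≈ 46.5%

I₁ = I₀ cos²(22° − 9°) = I₀ cos²(13°) = 0.9494 I₀.
I₂ = I₁ cos²(34°) = 0.9494 · 0.6873 I₀ = 0.6525 I₀.
I₃ = I₂ cos²(20°) = 0.6525 · 0.883 I₀ = 0.5762 I₀.
I₄ = I₃ cos²(26°) = 0.5762 · 0.8078 I₀ = 0.4655 I₀.
That is 46.55% of the incident intensity.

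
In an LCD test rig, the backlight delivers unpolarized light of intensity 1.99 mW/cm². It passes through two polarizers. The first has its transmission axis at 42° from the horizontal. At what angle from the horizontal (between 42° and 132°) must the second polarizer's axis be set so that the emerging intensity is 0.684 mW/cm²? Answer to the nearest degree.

Unpolarized light through the first polarizer → I₁ = ½ I₀, now polarized at 42°.
Target fraction: 0.684 / 1.99 mW/cm² = 0.3437 of I₀.
Need I₂/I₀ = 0.3437, so cos²(θ − 42°) = 0.3437 / 0.5 = 0.6874.
θ − 42° = arccos(√0.6874) = 34.0°, giving θ ≈ 42 + 34.0 = 76.0°.

θ ≈ 76°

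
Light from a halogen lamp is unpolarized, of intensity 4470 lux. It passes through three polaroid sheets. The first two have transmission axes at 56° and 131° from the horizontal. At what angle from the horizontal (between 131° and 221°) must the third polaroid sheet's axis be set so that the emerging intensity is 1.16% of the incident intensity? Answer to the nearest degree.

Unpolarized light through the first polarizer → I₁ = ½ I₀, now polarized at 56°.
I₂ = I₁ cos²(131° − 56°) = 0.5 I₀ · cos²(75°) = 0.03349 I₀.
Need I₃/I₀ = 0.0116, so cos²(θ − 131°) = 0.0116 / 0.03349 = 0.3463.
θ − 131° = arccos(√0.3463) = 53.9°, giving θ ≈ 131 + 53.9 = 184.9°.

θ ≈ 185°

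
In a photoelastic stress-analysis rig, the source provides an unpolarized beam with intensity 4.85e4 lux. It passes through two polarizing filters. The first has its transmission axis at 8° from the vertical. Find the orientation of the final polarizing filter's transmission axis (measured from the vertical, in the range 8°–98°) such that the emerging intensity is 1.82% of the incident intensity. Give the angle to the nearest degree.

θ ≈ 87°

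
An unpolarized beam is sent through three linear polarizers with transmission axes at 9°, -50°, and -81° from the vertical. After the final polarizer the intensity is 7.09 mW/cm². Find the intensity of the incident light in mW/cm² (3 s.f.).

I₀ ≈ 72.8 mW/cm²

Unpolarized light through the first polarizer → I₁ = ½ I₀, now polarized at 9°.
I₂ = I₁ cos²(-50° − 9°) = 0.5 I₀ · cos²(59°) = 0.1326 I₀.
I₃ = I₂ cos²(-81° + 50°) = 0.1326 I₀ · cos²(31°) = 0.09745 I₀.
So 7.09 mW/cm² = 0.09745 I₀, giving I₀ = 7.09/0.09745 = 72.76 mW/cm².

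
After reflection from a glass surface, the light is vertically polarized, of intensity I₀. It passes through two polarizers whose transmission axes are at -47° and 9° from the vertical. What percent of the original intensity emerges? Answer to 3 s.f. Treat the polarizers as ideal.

≈ 14.5%

I₁ = I₀ cos²(-47° − 0°) = I₀ cos²(47°) = 0.4651 I₀.
I₂ = I₁ cos²(9° + 47°) = 0.4651 I₀ · cos²(56°) = 0.1454 I₀.
That is 14.54% of the incident intensity.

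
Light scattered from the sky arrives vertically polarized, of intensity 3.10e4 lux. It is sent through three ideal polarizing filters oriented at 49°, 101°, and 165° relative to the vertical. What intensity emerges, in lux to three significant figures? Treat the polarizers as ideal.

I₁ = 3.10e4 lux · cos²(49°) = 1.334e+04 lux.
I₂ = I₁ · cos²(52°) = 1.334e+04 · 0.379 = 5057 lux.
I₃ = I₂ · cos²(64°) = 5057 · 0.1922 = 971.9 lux.

I ≈ 972 lux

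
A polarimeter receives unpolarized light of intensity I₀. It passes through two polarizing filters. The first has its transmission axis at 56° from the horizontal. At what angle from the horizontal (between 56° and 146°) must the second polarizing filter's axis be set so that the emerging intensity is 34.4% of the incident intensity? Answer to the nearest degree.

Unpolarized light through the first polarizer → I₁ = ½ I₀, now polarized at 56°.
Need I₂/I₀ = 0.344, so cos²(θ − 56°) = 0.344 / 0.5 = 0.688.
θ − 56° = arccos(√0.688) = 34.0°, giving θ ≈ 56 + 34.0 = 90.0°.

θ ≈ 90°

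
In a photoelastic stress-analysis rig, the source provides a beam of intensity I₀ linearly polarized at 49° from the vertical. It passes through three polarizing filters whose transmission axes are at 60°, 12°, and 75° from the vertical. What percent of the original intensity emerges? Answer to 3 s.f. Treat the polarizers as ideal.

By Malus's law, I₁ = I₀ cos²(60° − 49°) = I₀ cos²(11°) = 0.9636 I₀.
I₂ = I₁ cos²(12° − 60°) = 0.9636 I₀ · cos²(48°) = 0.4314 I₀.
I₃ = I₂ cos²(75° − 12°) = 0.4314 I₀ · cos²(63°) = 0.08892 I₀.
That is 8.892% of the incident intensity.

≈ 8.89%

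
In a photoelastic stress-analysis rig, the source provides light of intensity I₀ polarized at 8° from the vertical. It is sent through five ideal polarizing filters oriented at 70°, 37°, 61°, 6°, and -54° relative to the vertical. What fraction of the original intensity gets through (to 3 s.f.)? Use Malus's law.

≈ 0.0106 I₀

By Malus's law, I₁ = I₀ cos²(70° − 8°) = I₀ cos²(62°) = 0.2204 I₀.
I₂ = I₁ cos²(37° − 70°) = 0.2204 I₀ · cos²(33°) = 0.155 I₀.
I₃ = I₂ cos²(61° − 37°) = 0.155 I₀ · cos²(24°) = 0.1294 I₀.
I₄ = I₃ cos²(6° − 61°) = 0.1294 I₀ · cos²(55°) = 0.04256 I₀.
I₅ = I₄ cos²(-54° − 6°) = 0.04256 I₀ · cos²(60°) = 0.01064 I₀.
Transmitted fraction = 0.01064.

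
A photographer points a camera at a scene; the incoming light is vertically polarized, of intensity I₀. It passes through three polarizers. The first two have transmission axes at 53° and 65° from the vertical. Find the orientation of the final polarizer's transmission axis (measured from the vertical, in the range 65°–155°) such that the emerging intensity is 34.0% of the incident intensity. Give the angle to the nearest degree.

I₁ = I₀ cos²(53° − 0°) = I₀ cos²(53°) = 0.3622 I₀.
I₂ = I₁ cos²(65° − 53°) = 0.3622 I₀ · cos²(12°) = 0.3465 I₀.
Need I₃/I₀ = 0.34, so cos²(θ − 65°) = 0.34 / 0.3465 = 0.9812.
θ − 65° = arccos(√0.9812) = 7.9°, giving θ ≈ 65 + 7.9 = 72.9°.

θ ≈ 73°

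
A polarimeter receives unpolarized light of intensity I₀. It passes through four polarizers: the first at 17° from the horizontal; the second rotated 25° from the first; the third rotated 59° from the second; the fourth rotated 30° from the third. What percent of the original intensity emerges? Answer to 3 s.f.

Unpolarized light through the first polarizer → I₁ = ½ I₀, now polarized at 17°.
I₂ = I₁ cos²(25°) = 0.5 · 0.8214 I₀ = 0.4107 I₀.
I₃ = I₂ cos²(59°) = 0.4107 · 0.2653 I₀ = 0.1089 I₀.
I₄ = I₃ cos²(30°) = 0.1089 · 0.75 I₀ = 0.08171 I₀.
That is 8.171% of the incident intensity.

≈ 8.17%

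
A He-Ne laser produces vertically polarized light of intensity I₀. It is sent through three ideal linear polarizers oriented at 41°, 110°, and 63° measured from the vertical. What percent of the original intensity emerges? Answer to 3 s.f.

I₁ = I₀ cos²(41° − 0°) = I₀ cos²(41°) = 0.5696 I₀.
I₂ = I₁ cos²(110° − 41°) = 0.5696 I₀ · cos²(69°) = 0.07315 I₀.
I₃ = I₂ cos²(63° − 110°) = 0.07315 I₀ · cos²(47°) = 0.03402 I₀.
That is 3.402% of the incident intensity.

≈ 3.40%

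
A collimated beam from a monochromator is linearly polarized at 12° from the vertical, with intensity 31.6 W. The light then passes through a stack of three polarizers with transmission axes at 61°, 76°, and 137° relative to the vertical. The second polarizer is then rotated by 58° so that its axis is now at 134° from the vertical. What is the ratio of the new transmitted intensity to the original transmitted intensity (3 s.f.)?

I_new/I_old ≈ 0.389

Before rotation:
By Malus's law, I₁ = I₀ cos²(61° − 12°) = I₀ cos²(49°) = 0.4304 I₀.
I₂ = I₁ cos²(76° − 61°) = 0.4304 I₀ · cos²(15°) = 0.4016 I₀.
I₃ = I₂ cos²(137° − 76°) = 0.4016 I₀ · cos²(61°) = 0.09439 I₀.
After rotation:
I₁ = I₀ cos²(61° − 12°) = I₀ cos²(49°) = 0.4304 I₀.
I₂ = I₁ cos²(134° − 61°) = 0.4304 I₀ · cos²(73°) = 0.03679 I₀.
I₃ = I₂ cos²(137° − 134°) = 0.03679 I₀ · cos²(3°) = 0.03669 I₀.
Ratio = 0.03669 / 0.09439 = 0.3887.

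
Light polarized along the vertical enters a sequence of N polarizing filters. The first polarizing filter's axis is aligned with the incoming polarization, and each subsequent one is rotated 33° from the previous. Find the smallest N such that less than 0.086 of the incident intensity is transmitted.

N = 8

First polarizer is aligned with the polarization: full transmission.
Each further stage multiplies by cos²(33°) = 0.7034.
After N polarizers: T = 0.7034^(N−1). Require T < 0.086 ⇒ N−1 > ln(0.086)/ln(0.7034) = 6.97, so N−1 ≥ 7 and N = 8.
Check: N=8 gives T = 0.08517 < 0.086; N=7 gives T = 0.1211.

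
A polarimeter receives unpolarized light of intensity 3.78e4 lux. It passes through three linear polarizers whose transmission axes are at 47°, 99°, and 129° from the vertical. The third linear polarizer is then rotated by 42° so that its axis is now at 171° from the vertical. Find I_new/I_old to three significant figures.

Before rotation:
Unpolarized light through the first polarizer → I₁ = ½ I₀, now polarized at 47°.
I₂ = I₁ cos²(99° − 47°) = 0.5 I₀ · cos²(52°) = 0.1895 I₀.
I₃ = I₂ cos²(129° − 99°) = 0.1895 I₀ · cos²(30°) = 0.1421 I₀.
After rotation:
Unpolarized light through the first polarizer → I₁ = ½ I₀, now polarized at 47°.
I₂ = I₁ cos²(99° − 47°) = 0.5 I₀ · cos²(52°) = 0.1895 I₀.
I₃ = I₂ cos²(171° − 99°) = 0.1895 I₀ · cos²(72°) = 0.0181 I₀.
Ratio = 0.0181 / 0.1421 = 0.1273.

I_new/I_old ≈ 0.127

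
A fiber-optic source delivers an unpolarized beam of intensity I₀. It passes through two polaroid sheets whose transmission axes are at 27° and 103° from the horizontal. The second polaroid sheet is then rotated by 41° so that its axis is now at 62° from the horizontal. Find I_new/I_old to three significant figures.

I_new/I_old ≈ 11.5

Before rotation:
Unpolarized light through the first polarizer → I₁ = ½ I₀, now polarized at 27°.
I₂ = I₁ cos²(103° − 27°) = 0.5 I₀ · cos²(76°) = 0.02926 I₀.
After rotation:
Unpolarized light through the first polarizer → I₁ = ½ I₀, now polarized at 27°.
I₂ = I₁ cos²(62° − 27°) = 0.5 I₀ · cos²(35°) = 0.3355 I₀.
Ratio = 0.3355 / 0.02926 = 11.47.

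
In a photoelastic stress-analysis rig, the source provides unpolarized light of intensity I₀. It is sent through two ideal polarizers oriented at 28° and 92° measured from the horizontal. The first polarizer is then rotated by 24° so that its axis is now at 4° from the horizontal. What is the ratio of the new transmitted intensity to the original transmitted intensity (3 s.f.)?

I_new/I_old ≈ 0.00634

Before rotation:
Unpolarized light through the first polarizer → I₁ = ½ I₀, now polarized at 28°.
I₂ = I₁ cos²(92° − 28°) = 0.5 I₀ · cos²(64°) = 0.09608 I₀.
After rotation:
Unpolarized light through the first polarizer → I₁ = ½ I₀, now polarized at 4°.
I₂ = I₁ cos²(92° − 4°) = 0.5 I₀ · cos²(88°) = 0.000609 I₀.
Ratio = 0.000609 / 0.09608 = 0.006338.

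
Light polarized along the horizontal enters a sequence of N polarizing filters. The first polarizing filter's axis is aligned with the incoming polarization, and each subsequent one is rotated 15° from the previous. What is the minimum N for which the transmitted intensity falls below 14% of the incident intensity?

N = 30

First polarizer is aligned with the polarization: full transmission.
Each further stage multiplies by cos²(15°) = 0.933.
After N polarizers: T = 0.933^(N−1). Require T < 0.14 ⇒ N−1 > ln(0.14)/ln(0.933) = 28.36, so N−1 ≥ 29 and N = 30.
Check: N=30 gives T = 0.1339 < 0.14; N=29 gives T = 0.1435.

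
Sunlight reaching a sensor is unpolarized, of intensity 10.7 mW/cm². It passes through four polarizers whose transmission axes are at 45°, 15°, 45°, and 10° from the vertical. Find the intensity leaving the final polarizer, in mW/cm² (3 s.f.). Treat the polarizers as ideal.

I ≈ 2.02 mW/cm²

Unpolarized light through the first polarizer → I₁ = 10.7 mW/cm²/2 = 5.35 mW/cm², polarized at 45°.
I₂ = I₁ · cos²(30°) = 5.35 · 0.75 = 4.013 mW/cm².
I₃ = I₂ · cos²(30°) = 4.013 · 0.75 = 3.009 mW/cm².
I₄ = I₃ · cos²(35°) = 3.009 · 0.671 = 2.019 mW/cm².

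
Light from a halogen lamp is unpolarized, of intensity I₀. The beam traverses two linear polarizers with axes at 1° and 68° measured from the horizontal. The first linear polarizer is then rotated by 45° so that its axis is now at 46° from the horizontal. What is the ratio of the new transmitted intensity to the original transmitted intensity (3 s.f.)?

I_new/I_old ≈ 5.63

Before rotation:
Unpolarized light through the first polarizer → I₁ = ½ I₀, now polarized at 1°.
I₂ = I₁ cos²(68° − 1°) = 0.5 I₀ · cos²(67°) = 0.07634 I₀.
After rotation:
Unpolarized light through the first polarizer → I₁ = ½ I₀, now polarized at 46°.
I₂ = I₁ cos²(68° − 46°) = 0.5 I₀ · cos²(22°) = 0.4298 I₀.
Ratio = 0.4298 / 0.07634 = 5.631.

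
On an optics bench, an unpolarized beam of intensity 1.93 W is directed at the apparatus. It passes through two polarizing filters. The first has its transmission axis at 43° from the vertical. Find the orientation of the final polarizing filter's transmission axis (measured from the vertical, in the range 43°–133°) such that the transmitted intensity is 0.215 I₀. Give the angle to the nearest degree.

Unpolarized light through the first polarizer → I₁ = ½ I₀, now polarized at 43°.
Need I₂/I₀ = 0.215, so cos²(θ − 43°) = 0.215 / 0.5 = 0.43.
θ − 43° = arccos(√0.43) = 49.0°, giving θ ≈ 43 + 49.0 = 92.0°.

θ ≈ 92°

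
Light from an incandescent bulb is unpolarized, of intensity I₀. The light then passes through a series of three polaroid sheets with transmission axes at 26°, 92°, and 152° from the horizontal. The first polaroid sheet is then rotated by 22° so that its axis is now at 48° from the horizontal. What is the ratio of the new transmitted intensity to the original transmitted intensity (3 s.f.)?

I_new/I_old ≈ 3.13

Before rotation:
Unpolarized light through the first polarizer → I₁ = ½ I₀, now polarized at 26°.
I₂ = I₁ cos²(92° − 26°) = 0.5 I₀ · cos²(66°) = 0.08272 I₀.
I₃ = I₂ cos²(152° − 92°) = 0.08272 I₀ · cos²(60°) = 0.02068 I₀.
After rotation:
Unpolarized light through the first polarizer → I₁ = ½ I₀, now polarized at 48°.
I₂ = I₁ cos²(92° − 48°) = 0.5 I₀ · cos²(44°) = 0.2587 I₀.
I₃ = I₂ cos²(152° − 92°) = 0.2587 I₀ · cos²(60°) = 0.06468 I₀.
Ratio = 0.06468 / 0.02068 = 3.128.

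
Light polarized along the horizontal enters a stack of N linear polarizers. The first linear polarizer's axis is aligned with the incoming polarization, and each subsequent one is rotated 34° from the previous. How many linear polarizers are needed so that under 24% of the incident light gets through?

First polarizer is aligned with the polarization: full transmission.
Each further stage multiplies by cos²(34°) = 0.6873.
After N polarizers: T = 0.6873^(N−1). Require T < 0.24 ⇒ N−1 > ln(0.24)/ln(0.6873) = 3.81, so N−1 ≥ 4 and N = 5.
Check: N=5 gives T = 0.2231 < 0.24; N=4 gives T = 0.3247.

N = 5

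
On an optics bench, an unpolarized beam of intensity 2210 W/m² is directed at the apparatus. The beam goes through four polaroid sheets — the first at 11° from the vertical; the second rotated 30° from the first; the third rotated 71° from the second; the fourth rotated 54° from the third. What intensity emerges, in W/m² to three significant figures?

Unpolarized light through the first polarizer → I₁ = 2210 W/m²/2 = 1105 W/m², polarized at 11°.
I₂ = I₁ · cos²(30°) = 1105 · 0.75 = 828.8 W/m².
I₃ = I₂ · cos²(71°) = 828.8 · 0.106 = 87.84 W/m².
I₄ = I₃ · cos²(54°) = 87.84 · 0.3455 = 30.35 W/m².

I ≈ 30.3 W/m²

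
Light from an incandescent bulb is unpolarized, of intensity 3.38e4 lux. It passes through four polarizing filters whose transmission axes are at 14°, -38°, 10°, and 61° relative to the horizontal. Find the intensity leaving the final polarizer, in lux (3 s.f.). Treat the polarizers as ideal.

I ≈ 1140 lux

Unpolarized light through the first polarizer → I₁ = 3.38e4 lux/2 = 1.69e+04 lux, polarized at 14°.
I₂ = I₁ · cos²(52°) = 1.69e+04 · 0.379 = 6406 lux.
I₃ = I₂ · cos²(48°) = 6406 · 0.4477 = 2868 lux.
I₄ = I₃ · cos²(51°) = 2868 · 0.396 = 1136 lux.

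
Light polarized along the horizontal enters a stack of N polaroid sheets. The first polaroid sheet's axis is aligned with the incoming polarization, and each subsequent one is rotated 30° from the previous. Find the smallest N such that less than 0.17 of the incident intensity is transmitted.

First polarizer is aligned with the polarization: full transmission.
Each further stage multiplies by cos²(30°) = 0.75.
After N polarizers: T = 0.75^(N−1). Require T < 0.17 ⇒ N−1 > ln(0.17)/ln(0.75) = 6.16, so N−1 ≥ 7 and N = 8.
Check: N=8 gives T = 0.1335 < 0.17; N=7 gives T = 0.178.

N = 8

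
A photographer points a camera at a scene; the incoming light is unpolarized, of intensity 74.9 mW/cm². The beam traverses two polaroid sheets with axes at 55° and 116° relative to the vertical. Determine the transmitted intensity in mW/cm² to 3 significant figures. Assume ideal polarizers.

I ≈ 8.80 mW/cm²

Unpolarized light through the first polarizer → I₁ = 74.9 mW/cm²/2 = 37.45 mW/cm², polarized at 55°.
I₂ = I₁ · cos²(61°) = 37.45 · 0.235 = 8.802 mW/cm².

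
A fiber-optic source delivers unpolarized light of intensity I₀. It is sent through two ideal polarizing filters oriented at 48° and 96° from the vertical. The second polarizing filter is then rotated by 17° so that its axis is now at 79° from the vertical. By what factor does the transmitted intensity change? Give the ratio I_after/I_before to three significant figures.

Before rotation:
Unpolarized light through the first polarizer → I₁ = ½ I₀, now polarized at 48°.
I₂ = I₁ cos²(96° − 48°) = 0.5 I₀ · cos²(48°) = 0.2239 I₀.
After rotation:
Unpolarized light through the first polarizer → I₁ = ½ I₀, now polarized at 48°.
I₂ = I₁ cos²(79° − 48°) = 0.5 I₀ · cos²(31°) = 0.3674 I₀.
Ratio = 0.3674 / 0.2239 = 1.641.

I_new/I_old ≈ 1.64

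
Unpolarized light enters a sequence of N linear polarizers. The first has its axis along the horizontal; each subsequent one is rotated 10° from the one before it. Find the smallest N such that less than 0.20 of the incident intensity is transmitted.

First polarizer halves the unpolarized light: factor 1/2.
Each further stage multiplies by cos²(10°) = 0.9698.
After N polarizers: T = 0.5·0.9698^(N−1). Require T < 0.20 ⇒ N−1 > ln(0.20/0.5)/ln(0.9698) = 29.93, so N−1 ≥ 30 and N = 31.
Check: N=31 gives T = 0.1996 < 0.20; N=30 gives T = 0.2058.

N = 31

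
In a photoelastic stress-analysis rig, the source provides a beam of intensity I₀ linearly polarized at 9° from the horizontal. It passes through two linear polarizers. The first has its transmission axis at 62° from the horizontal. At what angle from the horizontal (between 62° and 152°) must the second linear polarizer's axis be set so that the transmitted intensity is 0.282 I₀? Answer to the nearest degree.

By Malus's law, I₁ = I₀ cos²(62° − 9°) = I₀ cos²(53°) = 0.3622 I₀.
Need I₂/I₀ = 0.282, so cos²(θ − 62°) = 0.282 / 0.3622 = 0.7786.
θ − 62° = arccos(√0.7786) = 28.1°, giving θ ≈ 62 + 28.1 = 90.1°.

θ ≈ 90°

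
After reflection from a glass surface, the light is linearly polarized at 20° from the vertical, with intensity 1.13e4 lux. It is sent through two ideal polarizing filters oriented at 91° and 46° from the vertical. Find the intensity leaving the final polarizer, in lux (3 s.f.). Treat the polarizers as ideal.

By Malus's law, I₁ = 1.13e4 lux · cos²(71°) = 1198 lux.
I₂ = I₁ · cos²(45°) = 1198 · 0.5 = 598.9 lux.

I ≈ 599 lux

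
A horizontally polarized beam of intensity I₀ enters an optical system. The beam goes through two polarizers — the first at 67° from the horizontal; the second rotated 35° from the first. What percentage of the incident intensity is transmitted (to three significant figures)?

I₁ = I₀ cos²(67° − 0°) = I₀ cos²(67°) = 0.1527 I₀.
I₂ = I₁ cos²(35°) = 0.1527 · 0.671 I₀ = 0.1024 I₀.
That is 10.24% of the incident intensity.

≈ 10.2%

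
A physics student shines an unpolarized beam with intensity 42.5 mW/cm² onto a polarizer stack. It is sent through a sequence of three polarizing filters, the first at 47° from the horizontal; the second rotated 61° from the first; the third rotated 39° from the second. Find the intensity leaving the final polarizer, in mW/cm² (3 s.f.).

I ≈ 3.02 mW/cm²

Unpolarized light through the first polarizer → I₁ = 42.5 mW/cm²/2 = 21.25 mW/cm², polarized at 47°.
I₂ = I₁ · cos²(61°) = 21.25 · 0.235 = 4.995 mW/cm².
I₃ = I₂ · cos²(39°) = 4.995 · 0.604 = 3.017 mW/cm².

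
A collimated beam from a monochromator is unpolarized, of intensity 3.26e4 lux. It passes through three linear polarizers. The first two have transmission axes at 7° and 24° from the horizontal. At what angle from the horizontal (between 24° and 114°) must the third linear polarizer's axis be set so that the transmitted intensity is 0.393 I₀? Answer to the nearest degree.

Unpolarized light through the first polarizer → I₁ = ½ I₀, now polarized at 7°.
I₂ = I₁ cos²(24° − 7°) = 0.5 I₀ · cos²(17°) = 0.4573 I₀.
Need I₃/I₀ = 0.393, so cos²(θ − 24°) = 0.393 / 0.4573 = 0.8595.
θ − 24° = arccos(√0.8595) = 22.0°, giving θ ≈ 24 + 22.0 = 46.0°.

θ ≈ 46°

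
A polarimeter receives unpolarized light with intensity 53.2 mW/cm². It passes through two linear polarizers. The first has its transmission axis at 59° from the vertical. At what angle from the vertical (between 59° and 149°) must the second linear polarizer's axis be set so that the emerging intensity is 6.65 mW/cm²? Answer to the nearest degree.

θ ≈ 119°

Unpolarized light through the first polarizer → I₁ = ½ I₀, now polarized at 59°.
Target fraction: 6.65 / 53.2 mW/cm² = 0.125 of I₀.
Need I₂/I₀ = 0.125, so cos²(θ − 59°) = 0.125 / 0.5 = 0.25.
θ − 59° = arccos(√0.25) = 60.0°, giving θ ≈ 59 + 60.0 = 119.0°.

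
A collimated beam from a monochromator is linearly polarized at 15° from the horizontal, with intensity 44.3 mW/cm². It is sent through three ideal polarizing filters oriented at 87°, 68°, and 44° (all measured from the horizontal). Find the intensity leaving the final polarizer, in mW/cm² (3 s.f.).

I ≈ 3.16 mW/cm²

By Malus's law, I₁ = 44.3 mW/cm² · cos²(72°) = 4.23 mW/cm².
I₂ = I₁ · cos²(19°) = 4.23 · 0.894 = 3.782 mW/cm².
I₃ = I₂ · cos²(24°) = 3.782 · 0.8346 = 3.156 mW/cm².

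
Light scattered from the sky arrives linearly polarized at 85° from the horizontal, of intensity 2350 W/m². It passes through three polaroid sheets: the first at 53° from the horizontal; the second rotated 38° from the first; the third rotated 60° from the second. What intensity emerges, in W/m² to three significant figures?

By Malus's law, I₁ = 2350 W/m² · cos²(32°) = 1690 W/m².
I₂ = I₁ · cos²(38°) = 1690 · 0.621 = 1049 W/m².
I₃ = I₂ · cos²(60°) = 1049 · 0.25 = 262.4 W/m².

I ≈ 262 W/m²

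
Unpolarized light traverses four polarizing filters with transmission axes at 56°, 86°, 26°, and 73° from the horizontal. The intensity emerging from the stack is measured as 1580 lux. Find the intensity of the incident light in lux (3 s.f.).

I₀ ≈ 3.62e4 lux

Unpolarized light through the first polarizer → I₁ = ½ I₀, now polarized at 56°.
I₂ = I₁ cos²(86° − 56°) = 0.5 I₀ · cos²(30°) = 0.375 I₀.
I₃ = I₂ cos²(26° − 86°) = 0.375 I₀ · cos²(60°) = 0.09375 I₀.
I₄ = I₃ cos²(73° − 26°) = 0.09375 I₀ · cos²(47°) = 0.04361 I₀.
So 1580 lux = 0.04361 I₀, giving I₀ = 1580/0.04361 = 3.623e+04 lux.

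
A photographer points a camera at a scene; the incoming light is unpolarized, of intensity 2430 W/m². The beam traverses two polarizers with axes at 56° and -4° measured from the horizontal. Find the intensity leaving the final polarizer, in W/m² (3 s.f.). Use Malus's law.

I ≈ 304 W/m²

Unpolarized light through the first polarizer → I₁ = 2430 W/m²/2 = 1215 W/m², polarized at 56°.
I₂ = I₁ · cos²(60°) = 1215 · 0.25 = 303.8 W/m².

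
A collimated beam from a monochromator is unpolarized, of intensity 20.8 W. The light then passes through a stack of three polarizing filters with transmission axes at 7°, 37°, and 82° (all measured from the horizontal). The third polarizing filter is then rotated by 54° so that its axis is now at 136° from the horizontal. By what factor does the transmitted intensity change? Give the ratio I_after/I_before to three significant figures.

Before rotation:
Unpolarized light through the first polarizer → I₁ = ½ I₀, now polarized at 7°.
I₂ = I₁ cos²(37° − 7°) = 0.5 I₀ · cos²(30°) = 0.375 I₀.
I₃ = I₂ cos²(82° − 37°) = 0.375 I₀ · cos²(45°) = 0.1875 I₀.
After rotation:
Unpolarized light through the first polarizer → I₁ = ½ I₀, now polarized at 7°.
I₂ = I₁ cos²(37° − 7°) = 0.5 I₀ · cos²(30°) = 0.375 I₀.
Angle between axes 2 and 3: 81°. I₃ = 0.375 I₀ · cos²(81°) = 0.009177 I₀.
Ratio = 0.009177 / 0.1875 = 0.04894.

I_new/I_old ≈ 0.0489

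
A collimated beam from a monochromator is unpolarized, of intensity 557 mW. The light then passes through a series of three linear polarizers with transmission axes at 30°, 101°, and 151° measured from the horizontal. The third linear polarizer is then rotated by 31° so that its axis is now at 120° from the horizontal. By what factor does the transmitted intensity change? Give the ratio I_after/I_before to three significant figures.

Before rotation:
Unpolarized light through the first polarizer → I₁ = ½ I₀, now polarized at 30°.
I₂ = I₁ cos²(101° − 30°) = 0.5 I₀ · cos²(71°) = 0.053 I₀.
I₃ = I₂ cos²(151° − 101°) = 0.053 I₀ · cos²(50°) = 0.0219 I₀.
After rotation:
Unpolarized light through the first polarizer → I₁ = ½ I₀, now polarized at 30°.
I₂ = I₁ cos²(101° − 30°) = 0.5 I₀ · cos²(71°) = 0.053 I₀.
I₃ = I₂ cos²(120° − 101°) = 0.053 I₀ · cos²(19°) = 0.04738 I₀.
Ratio = 0.04738 / 0.0219 = 2.164.

I_new/I_old ≈ 2.16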